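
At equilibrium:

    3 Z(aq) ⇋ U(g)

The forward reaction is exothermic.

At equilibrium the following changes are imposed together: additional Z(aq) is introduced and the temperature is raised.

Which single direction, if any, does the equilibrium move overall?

Adding Z (aq), a reactant, drives the reaction to the right.
The forward reaction is exothermic. Raising T favours the endothermic direction — shift to the left.
The individual effects push in opposite directions; without quantitative information the net direction cannot be determined.

cannot be determined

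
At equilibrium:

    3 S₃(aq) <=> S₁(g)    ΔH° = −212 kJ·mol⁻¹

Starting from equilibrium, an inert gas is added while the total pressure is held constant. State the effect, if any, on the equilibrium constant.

The equilibrium constant depends only on temperature. This perturbation may move the position of equilibrium, but since T is unchanged, K itself is unchanged.

unchanged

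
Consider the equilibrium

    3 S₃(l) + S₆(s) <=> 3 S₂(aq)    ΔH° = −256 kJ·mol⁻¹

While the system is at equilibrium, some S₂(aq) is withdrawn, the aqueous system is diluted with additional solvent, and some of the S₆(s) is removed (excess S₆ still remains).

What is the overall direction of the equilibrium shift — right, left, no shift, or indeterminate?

right

Removing S₂ (aq), a product, drives the reaction to the right.
Dilution lowers every aqueous concentration by the same factor. Δn_aq = 3 − 0 = +3, so the system shifts toward the side with more dissolved moles — to the right.
S₆ is a pure solid; its activity is 1 regardless of amount, so Q is unaffected — no shift from this change.
Only the nonzero effect(s) matter; the net shift is to the right.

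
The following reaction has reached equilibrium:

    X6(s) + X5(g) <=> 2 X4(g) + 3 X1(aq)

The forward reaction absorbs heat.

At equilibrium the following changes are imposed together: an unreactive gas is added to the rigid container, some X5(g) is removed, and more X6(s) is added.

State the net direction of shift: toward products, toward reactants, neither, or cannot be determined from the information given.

left

At constant volume, adding an inert gas leaves every reacting species' partial pressure unchanged, so Q is unchanged — no shift from this change.
Removing X5 (g), a reactant, drives the reaction to the left.
X6 is a pure solid; its activity is 1 regardless of amount, so Q is unaffected — no shift from this change.
Only the nonzero effect(s) matter; the net shift is to the left.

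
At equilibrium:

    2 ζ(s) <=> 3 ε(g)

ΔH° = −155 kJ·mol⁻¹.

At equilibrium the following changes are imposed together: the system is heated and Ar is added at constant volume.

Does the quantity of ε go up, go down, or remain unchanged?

decreases

The forward reaction is exothermic. Raising T favours the endothermic direction — shift to the left.
At constant volume, adding an inert gas leaves every reacting species' partial pressure unchanged, so Q is unchanged — no shift from this change.
The net shift is to the left. ε is a product, so its amount decreases.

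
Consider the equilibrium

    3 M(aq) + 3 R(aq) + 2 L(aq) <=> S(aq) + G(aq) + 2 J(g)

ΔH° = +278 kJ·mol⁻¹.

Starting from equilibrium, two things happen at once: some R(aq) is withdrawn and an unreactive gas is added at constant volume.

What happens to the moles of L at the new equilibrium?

increases

Removing R (aq), a reactant, drives the reaction to the left.
At constant volume, adding an inert gas leaves every reacting species' partial pressure unchanged, so Q is unchanged — no shift from this change.
The net shift is to the left. L is a reactant, so its amount increases.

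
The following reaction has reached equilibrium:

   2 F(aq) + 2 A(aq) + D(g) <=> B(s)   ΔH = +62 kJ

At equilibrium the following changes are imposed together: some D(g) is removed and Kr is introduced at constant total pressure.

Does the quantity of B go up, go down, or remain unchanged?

Removing D (g), a reactant, drives the reaction to the left.
Adding inert gas at constant total pressure expands the volume and lowers every reacting partial pressure. With Δn_gas = 0 − 1 = -1, Q moves away from K toward the side with fewer gas moles, so the system shifts toward the side with more gas moles — to the left.
The net shift is to the left. B is a product, so its amount decreases.

decreases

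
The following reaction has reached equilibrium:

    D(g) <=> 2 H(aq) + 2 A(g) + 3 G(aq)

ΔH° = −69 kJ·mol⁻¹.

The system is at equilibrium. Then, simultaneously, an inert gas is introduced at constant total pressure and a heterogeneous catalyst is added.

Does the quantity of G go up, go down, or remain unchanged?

Adding inert gas at constant total pressure expands the volume and lowers every reacting partial pressure. With Δn_gas = 2 − 1 = +1, Q moves away from K toward the side with fewer gas moles, so the system shifts toward the side with more gas moles — to the right.
A catalyst speeds both forward and reverse rates equally; it changes neither Q nor K — no shift from this change.
The net shift is to the right. G is a product, so its amount increases.

increases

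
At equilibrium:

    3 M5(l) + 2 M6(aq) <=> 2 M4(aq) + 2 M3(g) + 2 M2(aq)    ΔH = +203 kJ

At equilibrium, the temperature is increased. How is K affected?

increases

K depends on temperature via the van 't Hoff relation. The forward reaction is endothermic, so raising T increases K.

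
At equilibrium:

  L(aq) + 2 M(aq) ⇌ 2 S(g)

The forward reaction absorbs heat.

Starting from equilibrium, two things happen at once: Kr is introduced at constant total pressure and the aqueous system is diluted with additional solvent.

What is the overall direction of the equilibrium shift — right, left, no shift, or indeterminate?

Adding inert gas at constant total pressure expands the volume and lowers every reacting partial pressure. With Δn_gas = 2 − 0 = +2, Q moves away from K toward the side with fewer gas moles, so the system shifts toward the side with more gas moles — to the right.
Dilution lowers every aqueous concentration by the same factor. Δn_aq = 0 − 3 = -3, so the system shifts toward the side with more dissolved moles — to the left.
The individual effects push in opposite directions; without quantitative information the net direction cannot be determined.

cannot be determined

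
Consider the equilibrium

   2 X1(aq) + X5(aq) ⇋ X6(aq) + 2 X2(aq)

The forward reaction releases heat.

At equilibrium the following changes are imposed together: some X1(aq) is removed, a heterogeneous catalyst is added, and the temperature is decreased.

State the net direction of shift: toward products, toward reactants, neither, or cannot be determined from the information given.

Removing X1 (aq), a reactant, drives the reaction to the left.
A catalyst speeds both forward and reverse rates equally; it changes neither Q nor K — no shift from this change.
The forward reaction is exothermic. Lowering T favours the exothermic direction — shift to the right.
The individual effects push in opposite directions; without quantitative information the net direction cannot be determined.

cannot be determined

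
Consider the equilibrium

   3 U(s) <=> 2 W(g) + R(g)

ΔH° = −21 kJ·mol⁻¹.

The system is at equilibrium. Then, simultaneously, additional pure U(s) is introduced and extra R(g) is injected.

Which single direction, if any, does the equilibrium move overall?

U is a pure solid; its activity is 1 regardless of amount, so Q is unaffected — no shift from this change.
Adding R (g), a product, drives the reaction to the left.
Only the nonzero effect(s) matter; the net shift is to the left.

left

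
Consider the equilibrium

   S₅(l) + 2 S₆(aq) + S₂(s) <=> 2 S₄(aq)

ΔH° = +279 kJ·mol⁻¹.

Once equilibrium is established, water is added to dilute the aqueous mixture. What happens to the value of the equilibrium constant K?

The equilibrium constant depends only on temperature. This perturbation changes neither the position of equilibrium nor K.

unchanged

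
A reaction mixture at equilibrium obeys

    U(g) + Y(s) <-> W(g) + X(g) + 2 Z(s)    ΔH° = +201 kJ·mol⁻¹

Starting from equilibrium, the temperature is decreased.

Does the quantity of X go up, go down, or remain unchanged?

The forward reaction is endothermic. Lowering T favours the exothermic direction — shift to the left.
The net shift is to the left. X is a product, so its amount decreases.

decreases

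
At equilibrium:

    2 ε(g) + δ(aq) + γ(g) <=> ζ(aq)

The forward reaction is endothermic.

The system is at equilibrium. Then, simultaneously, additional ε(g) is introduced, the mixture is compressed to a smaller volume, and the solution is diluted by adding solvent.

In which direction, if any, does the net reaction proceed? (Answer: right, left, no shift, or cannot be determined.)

Adding ε (g), a reactant, drives the reaction to the right.
Gas moles: reactants 3, products 0 (Δn_gas = -3). Compression shifts the system toward the side with fewer moles of gas — to the right.
Dilution scales every aqueous concentration by the same factor. Δn_aq = 1 − 1 = 0, so Q is unchanged — no shift.
Only the nonzero effect(s) matter; the net shift is to the right.

right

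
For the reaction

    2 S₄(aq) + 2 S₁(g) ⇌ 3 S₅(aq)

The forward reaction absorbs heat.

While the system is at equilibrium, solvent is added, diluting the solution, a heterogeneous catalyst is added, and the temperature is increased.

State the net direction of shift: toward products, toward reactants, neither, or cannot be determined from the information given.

right

Dilution lowers every aqueous concentration by the same factor. Δn_aq = 3 − 2 = +1, so the system shifts toward the side with more dissolved moles — to the right.
A catalyst speeds both forward and reverse rates equally; it changes neither Q nor K — no shift from this change.
The forward reaction is endothermic. Raising T favours the endothermic direction — shift to the right.
Only the nonzero effect(s) matter; the net shift is to the right.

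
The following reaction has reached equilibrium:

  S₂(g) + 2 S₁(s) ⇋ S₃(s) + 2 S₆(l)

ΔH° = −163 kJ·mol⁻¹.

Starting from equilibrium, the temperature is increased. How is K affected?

decreases

K depends on temperature via the van 't Hoff relation. The forward reaction is exothermic, so raising T decreases K.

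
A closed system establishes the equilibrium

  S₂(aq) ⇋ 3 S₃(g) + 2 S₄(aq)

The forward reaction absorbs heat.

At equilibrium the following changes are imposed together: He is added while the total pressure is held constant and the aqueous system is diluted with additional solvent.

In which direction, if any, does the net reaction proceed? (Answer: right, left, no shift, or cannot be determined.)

right

Adding inert gas at constant total pressure expands the volume and lowers every reacting partial pressure. With Δn_gas = 3 − 0 = +3, Q moves away from K toward the side with fewer gas moles, so the system shifts toward the side with more gas moles — to the right.
Dilution lowers every aqueous concentration by the same factor. Δn_aq = 2 − 1 = +1, so the system shifts toward the side with more dissolved moles — to the right.
All effects act in the same direction — net shift to the right.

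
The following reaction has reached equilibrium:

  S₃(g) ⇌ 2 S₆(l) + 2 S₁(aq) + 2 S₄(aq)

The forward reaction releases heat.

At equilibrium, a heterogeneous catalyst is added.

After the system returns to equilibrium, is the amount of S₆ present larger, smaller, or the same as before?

unchanged

A catalyst speeds both forward and reverse rates equally; it changes neither Q nor K — no shift from this change.
No net shift occurs, so the amount of S₆ is unchanged.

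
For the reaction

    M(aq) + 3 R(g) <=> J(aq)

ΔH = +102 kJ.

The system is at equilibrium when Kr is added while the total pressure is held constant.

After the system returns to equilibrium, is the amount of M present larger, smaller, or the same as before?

Adding inert gas at constant total pressure expands the volume and lowers every reacting partial pressure. With Δn_gas = 0 − 3 = -3, Q moves away from K toward the side with fewer gas moles, so the system shifts toward the side with more gas moles — to the left.
The net shift is to the left. M is a reactant, so its amount increases.

increases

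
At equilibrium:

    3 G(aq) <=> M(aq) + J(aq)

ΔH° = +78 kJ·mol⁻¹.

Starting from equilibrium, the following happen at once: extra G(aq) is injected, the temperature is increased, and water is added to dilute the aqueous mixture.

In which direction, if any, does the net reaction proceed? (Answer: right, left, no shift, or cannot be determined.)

Adding G (aq), a reactant, drives the reaction to the right.
The forward reaction is endothermic. Raising T favours the endothermic direction — shift to the right.
Dilution lowers every aqueous concentration by the same factor. Δn_aq = 2 − 3 = -1, so the system shifts toward the side with more dissolved moles — to the left.
The individual effects push in opposite directions; without quantitative information the net direction cannot be determined.

cannot be determined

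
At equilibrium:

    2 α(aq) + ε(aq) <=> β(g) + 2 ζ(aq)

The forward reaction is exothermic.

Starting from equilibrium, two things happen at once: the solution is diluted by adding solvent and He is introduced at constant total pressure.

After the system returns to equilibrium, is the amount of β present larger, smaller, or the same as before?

cannot be determined

Dilution lowers every aqueous concentration by the same factor. Δn_aq = 2 − 3 = -1, so the system shifts toward the side with more dissolved moles — to the left.
Adding inert gas at constant total pressure expands the volume and lowers every reacting partial pressure. With Δn_gas = 1 − 0 = +1, Q moves away from K toward the side with fewer gas moles, so the system shifts toward the side with more gas moles — to the right.
The two effects oppose each other, so the net shift — and hence the change in β — cannot be determined from the given information.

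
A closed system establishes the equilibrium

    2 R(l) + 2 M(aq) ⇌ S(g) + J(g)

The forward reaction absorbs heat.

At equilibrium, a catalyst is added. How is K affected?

unchanged

The equilibrium constant depends only on temperature. This perturbation changes neither the position of equilibrium nor K.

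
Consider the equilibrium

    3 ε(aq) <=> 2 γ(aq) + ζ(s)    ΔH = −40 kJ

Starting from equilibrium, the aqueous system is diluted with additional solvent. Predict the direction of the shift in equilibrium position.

Dilution lowers every aqueous concentration by the same factor. Δn_aq = 2 − 3 = -1, so the system shifts toward the side with more dissolved moles — to the left.

left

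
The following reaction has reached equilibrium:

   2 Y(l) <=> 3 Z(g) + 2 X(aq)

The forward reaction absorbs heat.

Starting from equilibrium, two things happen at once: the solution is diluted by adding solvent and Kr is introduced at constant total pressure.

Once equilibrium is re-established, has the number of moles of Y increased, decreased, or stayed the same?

Dilution lowers every aqueous concentration by the same factor. Δn_aq = 2 − 0 = +2, so the system shifts toward the side with more dissolved moles — to the right.
Adding inert gas at constant total pressure expands the volume and lowers every reacting partial pressure. With Δn_gas = 3 − 0 = +3, Q moves away from K toward the side with fewer gas moles, so the system shifts toward the side with more gas moles — to the right.
The net shift is to the right. Y is a reactant, so its amount decreases.

decreases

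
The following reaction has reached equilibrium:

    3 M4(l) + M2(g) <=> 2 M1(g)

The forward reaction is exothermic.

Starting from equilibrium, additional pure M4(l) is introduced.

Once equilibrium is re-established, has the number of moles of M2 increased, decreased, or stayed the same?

unchanged

M4 is a pure liquid; its activity is 1 regardless of amount, so Q is unaffected — no shift from this change.
No net shift occurs, so the amount of M2 is unchanged.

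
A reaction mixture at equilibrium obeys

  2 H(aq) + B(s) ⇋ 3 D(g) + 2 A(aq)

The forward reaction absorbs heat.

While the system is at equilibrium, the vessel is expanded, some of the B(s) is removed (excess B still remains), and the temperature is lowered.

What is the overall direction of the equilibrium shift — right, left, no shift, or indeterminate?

Gas moles: reactants 0, products 3 (Δn_gas = +3). Expansion shifts the system toward the side with more moles of gas — to the right.
B is a pure solid; its activity is 1 regardless of amount, so Q is unaffected — no shift from this change.
The forward reaction is endothermic. Lowering T favours the exothermic direction — shift to the left.
The individual effects push in opposite directions; without quantitative information the net direction cannot be determined.

cannot be determined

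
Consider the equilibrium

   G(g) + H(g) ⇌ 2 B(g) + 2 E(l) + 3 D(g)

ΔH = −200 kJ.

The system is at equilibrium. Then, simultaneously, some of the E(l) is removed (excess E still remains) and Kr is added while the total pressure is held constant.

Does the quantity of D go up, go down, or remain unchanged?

increases

E is a pure liquid; its activity is 1 regardless of amount, so Q is unaffected — no shift from this change.
Adding inert gas at constant total pressure expands the volume and lowers every reacting partial pressure. With Δn_gas = 5 − 2 = +3, Q moves away from K toward the side with fewer gas moles, so the system shifts toward the side with more gas moles — to the right.
The net shift is to the right. D is a product, so its amount increases.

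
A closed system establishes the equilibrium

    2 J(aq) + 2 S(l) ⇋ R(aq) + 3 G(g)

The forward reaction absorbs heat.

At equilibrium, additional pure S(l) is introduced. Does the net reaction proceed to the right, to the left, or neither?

no shift

S is a pure liquid; its activity is 1 regardless of amount, so Q is unaffected — no shift from this change.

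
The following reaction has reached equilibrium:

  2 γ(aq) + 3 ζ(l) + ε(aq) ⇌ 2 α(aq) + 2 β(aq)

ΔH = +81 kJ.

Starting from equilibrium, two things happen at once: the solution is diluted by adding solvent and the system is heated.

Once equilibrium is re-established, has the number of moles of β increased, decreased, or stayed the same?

increases

Dilution lowers every aqueous concentration by the same factor. Δn_aq = 4 − 3 = +1, so the system shifts toward the side with more dissolved moles — to the right.
The forward reaction is endothermic. Raising T favours the endothermic direction — shift to the right.
The net shift is to the right. β is a product, so its amount increases.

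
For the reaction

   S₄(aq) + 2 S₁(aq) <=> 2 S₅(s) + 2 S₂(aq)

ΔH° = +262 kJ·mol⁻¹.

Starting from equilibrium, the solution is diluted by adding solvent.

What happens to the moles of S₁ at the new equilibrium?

increases

Dilution lowers every aqueous concentration by the same factor. Δn_aq = 2 − 3 = -1, so the system shifts toward the side with more dissolved moles — to the left.
The net shift is to the left. S₁ is a reactant, so its amount increases.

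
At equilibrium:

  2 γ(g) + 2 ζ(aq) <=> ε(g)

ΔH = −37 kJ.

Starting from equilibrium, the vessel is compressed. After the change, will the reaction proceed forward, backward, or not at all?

right

Gas moles: reactants 2, products 1 (Δn_gas = -1). Compression shifts the system toward the side with fewer moles of gas — to the right.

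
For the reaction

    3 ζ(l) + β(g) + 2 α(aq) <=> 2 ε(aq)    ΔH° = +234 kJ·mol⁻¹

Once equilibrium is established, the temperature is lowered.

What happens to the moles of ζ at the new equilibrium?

increases

The forward reaction is endothermic. Lowering T favours the exothermic direction — shift to the left.
The net shift is to the left. ζ is a reactant, so its amount increases.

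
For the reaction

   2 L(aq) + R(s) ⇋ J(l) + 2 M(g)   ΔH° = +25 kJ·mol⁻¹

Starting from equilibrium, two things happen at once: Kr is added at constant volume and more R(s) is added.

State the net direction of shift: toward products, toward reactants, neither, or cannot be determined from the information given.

no shift

At constant volume, adding an inert gas leaves every reacting species' partial pressure unchanged, so Q is unchanged — no shift from this change.
R is a pure solid; its activity is 1 regardless of amount, so Q is unaffected — no shift from this change.
None of the changes alters Q relative to K, so there is no net shift.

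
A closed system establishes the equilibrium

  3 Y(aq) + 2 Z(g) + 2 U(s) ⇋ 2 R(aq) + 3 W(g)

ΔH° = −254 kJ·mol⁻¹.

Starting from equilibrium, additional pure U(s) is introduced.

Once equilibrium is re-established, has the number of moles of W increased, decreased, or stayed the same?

U is a pure solid; its activity is 1 regardless of amount, so Q is unaffected — no shift from this change.
No net shift occurs, so the amount of W is unchanged.

unchanged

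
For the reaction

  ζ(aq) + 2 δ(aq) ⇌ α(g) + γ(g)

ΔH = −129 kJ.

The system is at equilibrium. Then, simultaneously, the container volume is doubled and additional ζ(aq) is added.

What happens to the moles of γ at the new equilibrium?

Gas moles: reactants 0, products 2 (Δn_gas = +2). Expansion shifts the system toward the side with more moles of gas — to the right.
Adding ζ (aq), a reactant, drives the reaction to the right.
The net shift is to the right. γ is a product, so its amount increases.

increases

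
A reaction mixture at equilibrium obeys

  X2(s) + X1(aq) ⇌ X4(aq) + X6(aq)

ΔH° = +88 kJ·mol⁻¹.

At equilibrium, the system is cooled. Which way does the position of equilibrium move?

The forward reaction is endothermic. Lowering T favours the exothermic direction — shift to the left.

left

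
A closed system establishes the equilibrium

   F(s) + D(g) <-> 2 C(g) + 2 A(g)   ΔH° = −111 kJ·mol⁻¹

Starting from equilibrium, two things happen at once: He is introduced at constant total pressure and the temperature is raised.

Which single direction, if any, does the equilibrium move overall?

Adding inert gas at constant total pressure expands the volume and lowers every reacting partial pressure. With Δn_gas = 4 − 1 = +3, Q moves away from K toward the side with fewer gas moles, so the system shifts toward the side with more gas moles — to the right.
The forward reaction is exothermic. Raising T favours the endothermic direction — shift to the left.
The individual effects push in opposite directions; without quantitative information the net direction cannot be determined.

cannot be determined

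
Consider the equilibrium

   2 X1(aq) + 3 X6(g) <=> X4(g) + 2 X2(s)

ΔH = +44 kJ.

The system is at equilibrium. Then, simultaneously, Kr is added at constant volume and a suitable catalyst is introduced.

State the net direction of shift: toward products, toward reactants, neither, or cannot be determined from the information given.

no shift

At constant volume, adding an inert gas leaves every reacting species' partial pressure unchanged, so Q is unchanged — no shift from this change.
A catalyst speeds both forward and reverse rates equally; it changes neither Q nor K — no shift from this change.
None of the changes alters Q relative to K, so there is no net shift.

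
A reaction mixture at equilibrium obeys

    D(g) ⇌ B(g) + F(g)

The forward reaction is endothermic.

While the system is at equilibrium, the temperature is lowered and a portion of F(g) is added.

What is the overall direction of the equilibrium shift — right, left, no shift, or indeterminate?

left

The forward reaction is endothermic. Lowering T favours the exothermic direction — shift to the left.
Adding F (g), a product, drives the reaction to the left.
All effects act in the same direction — net shift to the left.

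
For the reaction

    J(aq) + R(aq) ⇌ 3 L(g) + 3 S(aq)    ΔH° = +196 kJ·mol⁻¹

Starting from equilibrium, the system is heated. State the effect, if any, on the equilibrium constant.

K depends on temperature via the van 't Hoff relation. The forward reaction is endothermic, so raising T increases K.

increases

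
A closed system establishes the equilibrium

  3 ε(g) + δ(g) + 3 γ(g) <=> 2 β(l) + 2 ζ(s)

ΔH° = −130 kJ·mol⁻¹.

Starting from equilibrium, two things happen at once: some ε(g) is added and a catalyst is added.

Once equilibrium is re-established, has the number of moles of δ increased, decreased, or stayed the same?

Adding ε (g), a reactant, drives the reaction to the right.
A catalyst speeds both forward and reverse rates equally; it changes neither Q nor K — no shift from this change.
The net shift is to the right. δ is a reactant, so its amount decreases.

decreases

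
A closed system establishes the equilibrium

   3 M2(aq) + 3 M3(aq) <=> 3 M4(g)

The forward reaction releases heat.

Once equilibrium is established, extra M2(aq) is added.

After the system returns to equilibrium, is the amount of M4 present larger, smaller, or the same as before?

Adding M2 (aq), a reactant, drives the reaction to the right.
The net shift is to the right. M4 is a product, so its amount increases.

increases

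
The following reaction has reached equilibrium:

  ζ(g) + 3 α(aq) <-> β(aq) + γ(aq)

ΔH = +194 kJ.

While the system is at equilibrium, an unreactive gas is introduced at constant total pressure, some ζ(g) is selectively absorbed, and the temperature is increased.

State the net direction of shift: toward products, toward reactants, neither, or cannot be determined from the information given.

cannot be determined

Adding inert gas at constant total pressure expands the volume and lowers every reacting partial pressure. With Δn_gas = 0 − 1 = -1, Q moves away from K toward the side with fewer gas moles, so the system shifts toward the side with more gas moles — to the left.
Removing ζ (g), a reactant, drives the reaction to the left.
The forward reaction is endothermic. Raising T favours the endothermic direction — shift to the right.
The individual effects push in opposite directions; without quantitative information the net direction cannot be determined.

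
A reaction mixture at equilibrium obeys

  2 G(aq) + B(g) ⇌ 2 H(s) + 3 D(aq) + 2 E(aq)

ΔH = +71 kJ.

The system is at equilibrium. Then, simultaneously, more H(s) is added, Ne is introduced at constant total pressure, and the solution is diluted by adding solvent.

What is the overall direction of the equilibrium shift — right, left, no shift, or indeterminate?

cannot be determined

H is a pure solid; its activity is 1 regardless of amount, so Q is unaffected — no shift from this change.
Adding inert gas at constant total pressure expands the volume and lowers every reacting partial pressure. With Δn_gas = 0 − 1 = -1, Q moves away from K toward the side with fewer gas moles, so the system shifts toward the side with more gas moles — to the left.
Dilution lowers every aqueous concentration by the same factor. Δn_aq = 5 − 2 = +3, so the system shifts toward the side with more dissolved moles — to the right.
The individual effects push in opposite directions; without quantitative information the net direction cannot be determined.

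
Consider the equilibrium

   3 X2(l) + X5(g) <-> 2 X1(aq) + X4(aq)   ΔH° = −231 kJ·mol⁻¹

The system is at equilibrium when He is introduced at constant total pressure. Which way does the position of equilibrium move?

Adding inert gas at constant total pressure expands the volume and lowers every reacting partial pressure. With Δn_gas = 0 − 1 = -1, Q moves away from K toward the side with fewer gas moles, so the system shifts toward the side with more gas moles — to the left.

left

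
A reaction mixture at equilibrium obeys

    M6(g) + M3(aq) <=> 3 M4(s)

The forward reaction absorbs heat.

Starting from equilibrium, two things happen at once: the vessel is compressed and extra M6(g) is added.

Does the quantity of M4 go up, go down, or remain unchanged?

increases

Gas moles: reactants 1, products 0 (Δn_gas = -1). Compression shifts the system toward the side with fewer moles of gas — to the right.
Adding M6 (g), a reactant, drives the reaction to the right.
The net shift is to the right. M4 is a product, so its amount increases.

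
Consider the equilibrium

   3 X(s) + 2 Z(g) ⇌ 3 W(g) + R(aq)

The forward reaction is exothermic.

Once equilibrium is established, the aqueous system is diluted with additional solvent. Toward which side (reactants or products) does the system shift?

Dilution lowers every aqueous concentration by the same factor. Δn_aq = 1 − 0 = +1, so the system shifts toward the side with more dissolved moles — to the right.

right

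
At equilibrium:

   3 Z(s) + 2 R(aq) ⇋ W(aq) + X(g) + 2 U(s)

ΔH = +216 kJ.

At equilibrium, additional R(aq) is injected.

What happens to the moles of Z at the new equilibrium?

Adding R (aq), a reactant, drives the reaction to the right.
The net shift is to the right. Z is a reactant, so its amount decreases.

decreases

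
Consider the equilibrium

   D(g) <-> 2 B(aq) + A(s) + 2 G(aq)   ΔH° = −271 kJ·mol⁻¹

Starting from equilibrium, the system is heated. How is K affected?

decreases

K depends on temperature via the van 't Hoff relation. The forward reaction is exothermic, so raising T decreases K.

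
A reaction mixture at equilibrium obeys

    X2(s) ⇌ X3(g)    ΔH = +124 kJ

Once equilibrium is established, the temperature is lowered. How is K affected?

K depends on temperature via the van 't Hoff relation. The forward reaction is endothermic, so lowering T decreases K.

decreases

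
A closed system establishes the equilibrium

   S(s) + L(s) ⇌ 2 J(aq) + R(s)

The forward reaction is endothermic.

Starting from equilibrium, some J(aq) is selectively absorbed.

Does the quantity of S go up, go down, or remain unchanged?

Removing J (aq), a product, drives the reaction to the right.
The net shift is to the right. S is a reactant, so its amount decreases.

decreases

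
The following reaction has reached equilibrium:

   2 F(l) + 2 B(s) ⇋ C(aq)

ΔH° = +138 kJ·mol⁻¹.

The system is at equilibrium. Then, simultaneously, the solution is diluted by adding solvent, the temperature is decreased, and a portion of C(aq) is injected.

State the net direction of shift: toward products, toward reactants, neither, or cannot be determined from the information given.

Dilution lowers every aqueous concentration by the same factor. Δn_aq = 1 − 0 = +1, so the system shifts toward the side with more dissolved moles — to the right.
The forward reaction is endothermic. Lowering T favours the exothermic direction — shift to the left.
Adding C (aq), a product, drives the reaction to the left.
The individual effects push in opposite directions; without quantitative information the net direction cannot be determined.

cannot be determined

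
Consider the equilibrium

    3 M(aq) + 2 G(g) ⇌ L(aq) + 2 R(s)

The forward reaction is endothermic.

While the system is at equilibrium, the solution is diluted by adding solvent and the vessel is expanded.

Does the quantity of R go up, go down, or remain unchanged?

decreases

Dilution lowers every aqueous concentration by the same factor. Δn_aq = 1 − 3 = -2, so the system shifts toward the side with more dissolved moles — to the left.
Gas moles: reactants 2, products 0 (Δn_gas = -2). Expansion shifts the system toward the side with more moles of gas — to the left.
The net shift is to the left. R is a product, so its amount decreases.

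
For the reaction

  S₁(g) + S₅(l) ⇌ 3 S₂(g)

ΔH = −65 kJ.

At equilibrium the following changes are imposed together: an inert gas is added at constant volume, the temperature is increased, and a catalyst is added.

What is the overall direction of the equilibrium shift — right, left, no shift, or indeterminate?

At constant volume, adding an inert gas leaves every reacting species' partial pressure unchanged, so Q is unchanged — no shift from this change.
The forward reaction is exothermic. Raising T favours the endothermic direction — shift to the left.
A catalyst speeds both forward and reverse rates equally; it changes neither Q nor K — no shift from this change.
Only the nonzero effect(s) matter; the net shift is to the left.

left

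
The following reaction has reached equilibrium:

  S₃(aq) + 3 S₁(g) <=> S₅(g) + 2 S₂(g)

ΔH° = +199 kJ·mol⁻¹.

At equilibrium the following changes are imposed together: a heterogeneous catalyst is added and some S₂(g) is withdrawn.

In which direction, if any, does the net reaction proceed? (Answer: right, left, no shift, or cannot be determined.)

right

A catalyst speeds both forward and reverse rates equally; it changes neither Q nor K — no shift from this change.
Removing S₂ (g), a product, drives the reaction to the right.
Only the nonzero effect(s) matter; the net shift is to the right.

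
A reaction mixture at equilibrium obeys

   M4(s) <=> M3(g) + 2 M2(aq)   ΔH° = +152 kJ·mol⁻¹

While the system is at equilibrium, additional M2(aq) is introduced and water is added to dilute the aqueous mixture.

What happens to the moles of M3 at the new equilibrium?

Adding M2 (aq), a product, drives the reaction to the left.
Dilution lowers every aqueous concentration by the same factor. Δn_aq = 2 − 0 = +2, so the system shifts toward the side with more dissolved moles — to the right.
The two effects oppose each other, so the net shift — and hence the change in M3 — cannot be determined from the given information.

cannot be determined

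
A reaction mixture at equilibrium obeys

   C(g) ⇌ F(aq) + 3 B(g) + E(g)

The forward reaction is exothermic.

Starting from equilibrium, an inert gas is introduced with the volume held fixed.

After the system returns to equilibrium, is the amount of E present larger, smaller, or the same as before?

At constant volume, adding an inert gas leaves every reacting species' partial pressure unchanged, so Q is unchanged — no shift from this change.
No net shift occurs, so the amount of E is unchanged.

unchanged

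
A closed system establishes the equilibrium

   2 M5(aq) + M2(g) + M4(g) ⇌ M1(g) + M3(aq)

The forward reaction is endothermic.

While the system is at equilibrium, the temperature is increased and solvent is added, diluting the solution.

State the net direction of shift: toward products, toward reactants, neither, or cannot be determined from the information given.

The forward reaction is endothermic. Raising T favours the endothermic direction — shift to the right.
Dilution lowers every aqueous concentration by the same factor. Δn_aq = 1 − 2 = -1, so the system shifts toward the side with more dissolved moles — to the left.
The individual effects push in opposite directions; without quantitative information the net direction cannot be determined.

cannot be determined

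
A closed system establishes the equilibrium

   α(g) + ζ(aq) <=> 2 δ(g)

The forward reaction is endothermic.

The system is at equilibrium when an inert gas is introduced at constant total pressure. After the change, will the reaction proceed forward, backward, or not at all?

right

Adding inert gas at constant total pressure expands the volume and lowers every reacting partial pressure. With Δn_gas = 2 − 1 = +1, Q moves away from K toward the side with fewer gas moles, so the system shifts toward the side with more gas moles — to the right.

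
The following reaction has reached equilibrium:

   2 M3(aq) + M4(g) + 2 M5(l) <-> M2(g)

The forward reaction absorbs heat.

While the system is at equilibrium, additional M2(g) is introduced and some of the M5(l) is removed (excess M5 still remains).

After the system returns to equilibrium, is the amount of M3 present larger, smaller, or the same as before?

increases

Adding M2 (g), a product, drives the reaction to the left.
M5 is a pure liquid; its activity is 1 regardless of amount, so Q is unaffected — no shift from this change.
The net shift is to the left. M3 is a reactant, so its amount increases.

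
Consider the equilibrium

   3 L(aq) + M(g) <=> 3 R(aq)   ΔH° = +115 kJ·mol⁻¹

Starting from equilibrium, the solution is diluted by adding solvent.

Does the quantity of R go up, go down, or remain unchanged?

unchanged

Dilution scales every aqueous concentration by the same factor. Δn_aq = 3 − 3 = 0, so Q is unchanged — no shift.
No net shift occurs, so the amount of R is unchanged.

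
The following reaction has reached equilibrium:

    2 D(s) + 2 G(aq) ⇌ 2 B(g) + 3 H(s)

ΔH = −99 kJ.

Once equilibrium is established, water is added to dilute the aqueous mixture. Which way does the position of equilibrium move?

left

Dilution lowers every aqueous concentration by the same factor. Δn_aq = 0 − 2 = -2, so the system shifts toward the side with more dissolved moles — to the left.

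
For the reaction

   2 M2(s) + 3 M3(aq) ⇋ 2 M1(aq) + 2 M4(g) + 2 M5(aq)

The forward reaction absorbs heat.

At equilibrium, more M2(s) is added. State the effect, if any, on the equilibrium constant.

unchanged

The equilibrium constant depends only on temperature. This perturbation changes neither the position of equilibrium nor K.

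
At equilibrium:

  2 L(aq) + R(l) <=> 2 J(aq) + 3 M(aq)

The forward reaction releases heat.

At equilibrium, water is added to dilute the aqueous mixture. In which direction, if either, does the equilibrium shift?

right

Dilution lowers every aqueous concentration by the same factor. Δn_aq = 5 − 2 = +3, so the system shifts toward the side with more dissolved moles — to the right.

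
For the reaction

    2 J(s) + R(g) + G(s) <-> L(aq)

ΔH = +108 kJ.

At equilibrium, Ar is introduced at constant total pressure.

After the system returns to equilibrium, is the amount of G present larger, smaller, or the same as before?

increases

Adding inert gas at constant total pressure expands the volume and lowers every reacting partial pressure. With Δn_gas = 0 − 1 = -1, Q moves away from K toward the side with fewer gas moles, so the system shifts toward the side with more gas moles — to the left.
The net shift is to the left. G is a reactant, so its amount increases.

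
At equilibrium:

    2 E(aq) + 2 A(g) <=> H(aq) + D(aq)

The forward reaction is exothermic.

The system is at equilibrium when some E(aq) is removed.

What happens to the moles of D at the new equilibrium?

decreases

Removing E (aq), a reactant, drives the reaction to the left.
The net shift is to the left. D is a product, so its amount decreases.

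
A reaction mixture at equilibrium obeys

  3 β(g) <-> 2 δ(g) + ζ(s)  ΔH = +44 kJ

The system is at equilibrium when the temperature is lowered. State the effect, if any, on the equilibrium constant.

decreases

K depends on temperature via the van 't Hoff relation. The forward reaction is endothermic, so lowering T decreases K.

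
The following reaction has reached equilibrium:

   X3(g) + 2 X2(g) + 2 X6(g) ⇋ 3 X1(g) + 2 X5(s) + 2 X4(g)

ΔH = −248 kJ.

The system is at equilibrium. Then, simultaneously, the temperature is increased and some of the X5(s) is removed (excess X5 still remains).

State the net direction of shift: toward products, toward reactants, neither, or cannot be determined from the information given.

The forward reaction is exothermic. Raising T favours the endothermic direction — shift to the left.
X5 is a pure solid; its activity is 1 regardless of amount, so Q is unaffected — no shift from this change.
Only the nonzero effect(s) matter; the net shift is to the left.

left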